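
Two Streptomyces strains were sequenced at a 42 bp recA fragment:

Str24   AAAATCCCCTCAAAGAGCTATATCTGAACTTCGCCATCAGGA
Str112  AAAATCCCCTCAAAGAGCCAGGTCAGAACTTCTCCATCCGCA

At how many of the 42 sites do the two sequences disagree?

The sequences differ at positions 19 (T/C), 21 (T/G), 22 (A/G), 25 (T/A), 33 (G/T), 39 (A/C), 41 (G/C).
That gives 7 mismatches out of 42 aligned sites, so the Hamming distance is 7.

7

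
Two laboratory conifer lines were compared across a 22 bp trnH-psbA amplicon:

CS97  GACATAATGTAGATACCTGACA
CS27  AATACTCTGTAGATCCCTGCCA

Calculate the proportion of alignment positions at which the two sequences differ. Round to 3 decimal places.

0.318

The sequences differ at positions 1 (G/A), 3 (C/T), 5 (T/C), 6 (A/T), 7 (A/C), 15 (A/C), 20 (A/C).
There are 7 differences over 22 sites, so p = 7/22 = 0.318.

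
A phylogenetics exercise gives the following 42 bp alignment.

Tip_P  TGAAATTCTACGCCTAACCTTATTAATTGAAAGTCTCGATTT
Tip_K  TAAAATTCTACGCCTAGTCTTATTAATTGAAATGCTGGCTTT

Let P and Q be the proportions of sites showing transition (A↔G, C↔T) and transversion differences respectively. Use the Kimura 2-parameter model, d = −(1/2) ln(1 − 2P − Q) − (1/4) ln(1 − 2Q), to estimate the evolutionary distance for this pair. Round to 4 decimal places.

0.1888

Mismatches occur at site 2 (G/A, transition), site 17 (A/G, transition), site 18 (C/T, transition), site 33 (G/T, transversion), site 34 (T/G, transversion), site 37 (C/G, transversion), site 39 (A/C, transversion).
Of the 7 differences, 3 transitions and 4 transversions over 42 sites: P = 3/42 = 0.071429, Q = 4/42 = 0.095238.
d = −0.5·ln(0.761904) − 0.25·ln(0.809524) = −0.5·(-0.271935) − 0.25·(-0.211309) = 0.1888.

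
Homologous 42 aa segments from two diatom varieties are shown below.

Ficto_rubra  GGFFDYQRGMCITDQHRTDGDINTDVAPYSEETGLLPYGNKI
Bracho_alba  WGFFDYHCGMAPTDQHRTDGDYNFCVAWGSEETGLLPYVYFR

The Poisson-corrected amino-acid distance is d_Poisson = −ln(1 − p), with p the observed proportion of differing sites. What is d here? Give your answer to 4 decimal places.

Differing sites — 1:G/W; 7:Q/H; 8:R/C; 11:C/A; 12:I/P; 22:I/Y; 24:T/F; 25:D/C; 28:P/W; 29:Y/G; 39:G/V; 40:N/Y; 41:K/F; 42:I/R.
p = 14/42 = 0.333333.
d = −ln(1 − 0.333333) = −ln(0.666667) = 0.4055.

0.4055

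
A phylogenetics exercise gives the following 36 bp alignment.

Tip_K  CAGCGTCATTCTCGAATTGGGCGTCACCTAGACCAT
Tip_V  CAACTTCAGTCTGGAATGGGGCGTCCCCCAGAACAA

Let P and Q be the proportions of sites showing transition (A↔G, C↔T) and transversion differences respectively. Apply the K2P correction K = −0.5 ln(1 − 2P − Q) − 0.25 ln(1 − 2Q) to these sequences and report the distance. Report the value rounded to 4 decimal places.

Differing sites — 3:G/A (Ti); 5:G/T (Tv); 9:T/G (Tv); 13:C/G (Tv); 18:T/G (Tv); 26:A/C (Tv); 29:T/C (Ti); 33:C/A (Tv); 36:T/A (Tv).
Of the 9 differences, 2 transitions and 7 transversions over 36 sites: P = 2/36 = 0.055556, Q = 7/36 = 0.194444.
d = −0.5·ln(0.694444) − 0.25·ln(0.611112) = −0.5·(-0.364644) − 0.25·(-0.492475) = 0.3054.

0.3054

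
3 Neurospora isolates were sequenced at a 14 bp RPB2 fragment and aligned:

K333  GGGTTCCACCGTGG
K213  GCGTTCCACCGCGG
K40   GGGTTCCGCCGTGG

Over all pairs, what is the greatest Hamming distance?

Pairwise Hamming distances:
  K333 vs K213: 2
  K333 vs K40: 1
  K213 vs K40: 3
The largest is 3, between K213 and K40.

3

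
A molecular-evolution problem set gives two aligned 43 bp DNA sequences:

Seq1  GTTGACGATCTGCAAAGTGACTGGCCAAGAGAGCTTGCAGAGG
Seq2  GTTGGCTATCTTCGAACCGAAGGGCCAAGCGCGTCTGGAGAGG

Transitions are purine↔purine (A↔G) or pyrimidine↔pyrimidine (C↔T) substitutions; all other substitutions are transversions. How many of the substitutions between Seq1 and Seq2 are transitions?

5

The sequences differ at positions 5 (A/G, transition), 7 (G/T, transversion), 12 (G/T, transversion), 14 (A/G, transition), 17 (G/C, transversion), 18 (T/C, transition), 21 (C/A, transversion), 22 (T/G, transversion), 30 (A/C, transversion), 32 (A/C, transversion), 34 (C/T, transition), 35 (T/C, transition), 38 (C/G, transversion).
Of the 13 differences, 5 transitions and 8 transversions, so the answer is 5.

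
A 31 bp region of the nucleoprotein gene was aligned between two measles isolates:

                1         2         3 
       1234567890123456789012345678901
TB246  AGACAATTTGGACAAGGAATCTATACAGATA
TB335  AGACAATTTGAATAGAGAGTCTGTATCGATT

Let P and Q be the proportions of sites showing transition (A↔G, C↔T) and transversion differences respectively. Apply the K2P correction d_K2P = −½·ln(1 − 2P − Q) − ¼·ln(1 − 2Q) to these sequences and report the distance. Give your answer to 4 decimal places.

0.3975

Mismatches occur at site 11 (G↔A, transition), site 13 (C↔T, transition), site 15 (A↔G, transition), site 16 (G↔A, transition), site 19 (A↔G, transition), site 23 (A↔G, transition), site 26 (C↔T, transition), site 27 (A↔C, transversion), site 31 (A↔T, transversion).
Of the 9 differences, 7 transitions and 2 transversions over 31 sites: P = 7/31 = 0.225806, Q = 2/31 = 0.064516.
d = −0.5·ln(0.483872) − 0.25·ln(0.870968) = −0.5·(-0.725935) − 0.25·(-0.138150) = 0.3975.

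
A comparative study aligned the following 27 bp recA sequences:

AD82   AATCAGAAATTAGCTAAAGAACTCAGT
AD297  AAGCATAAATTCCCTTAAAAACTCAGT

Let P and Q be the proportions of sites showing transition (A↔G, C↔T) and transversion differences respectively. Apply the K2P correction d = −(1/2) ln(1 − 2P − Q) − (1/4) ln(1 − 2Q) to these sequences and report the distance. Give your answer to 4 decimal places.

Mismatches occur at site 3 (T↔G, transversion), site 6 (G↔T, transversion), site 12 (A↔C, transversion), site 13 (G↔C, transversion), site 16 (A↔T, transversion), site 19 (G↔A, transition).
Of the 6 differences, 1 transition and 5 transversions over 27 sites: P = 1/27 = 0.037037, Q = 5/27 = 0.185185.
d = −0.5·ln(0.740741) − 0.25·ln(0.629630) = −0.5·(-0.300104) − 0.25·(-0.462623) = 0.2657.

0.2657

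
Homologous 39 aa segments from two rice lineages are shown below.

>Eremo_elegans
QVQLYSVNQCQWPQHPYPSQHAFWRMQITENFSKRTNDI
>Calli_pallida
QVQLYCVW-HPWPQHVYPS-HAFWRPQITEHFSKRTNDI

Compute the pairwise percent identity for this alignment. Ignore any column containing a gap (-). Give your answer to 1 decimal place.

81.1%

Excluding the 2 gap columns leaves 37 comparable sites.
Differing sites — 6:S/C; 8:N/W; 10:C/H; 11:Q/P; 16:P/V; 26:M/P; 31:N/H.
30 of the 37 comparable sites match, so the percent identity is 30/37 × 100 = 81.1%.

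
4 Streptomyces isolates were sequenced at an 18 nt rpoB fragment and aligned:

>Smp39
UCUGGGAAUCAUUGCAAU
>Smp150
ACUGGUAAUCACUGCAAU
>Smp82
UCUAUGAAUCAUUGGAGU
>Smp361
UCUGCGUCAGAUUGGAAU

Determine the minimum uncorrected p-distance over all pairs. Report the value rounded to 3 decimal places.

0.167

Pairwise Hamming distances:
  Smp39 vs Smp150: 3
  Smp39 vs Smp82: 4
  Smp39 vs Smp361: 6
  Smp150 vs Smp82: 7
  Smp150 vs Smp361: 9
  Smp82 vs Smp361: 7
The smallest is 3 mismatches, between Smp39 and Smp150; p = 3/18 = 0.167.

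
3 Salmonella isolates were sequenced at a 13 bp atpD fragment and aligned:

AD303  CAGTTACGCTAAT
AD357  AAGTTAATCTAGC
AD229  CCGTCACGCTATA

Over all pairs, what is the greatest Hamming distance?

Pairwise Hamming distances:
  AD303 vs AD357: 5
  AD303 vs AD229: 4
  AD357 vs AD229: 7
The largest is 7, between AD357 and AD229.

7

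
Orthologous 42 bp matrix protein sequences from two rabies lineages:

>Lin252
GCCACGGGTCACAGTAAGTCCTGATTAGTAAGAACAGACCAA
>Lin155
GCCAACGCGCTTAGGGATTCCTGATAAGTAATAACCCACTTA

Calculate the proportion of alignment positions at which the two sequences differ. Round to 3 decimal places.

0.357

Mismatches occur at site 5 (C/A), site 6 (G/C), site 8 (G/C), site 9 (T/G), site 11 (A/T), site 12 (C/T), site 15 (T/G), site 16 (A/G), site 18 (G/T), site 26 (T/A), site 32 (G/T), site 36 (A/C), site 37 (G/C), site 40 (C/T), site 41 (A/T).
There are 15 differences over 42 sites, so p = 15/42 = 0.357.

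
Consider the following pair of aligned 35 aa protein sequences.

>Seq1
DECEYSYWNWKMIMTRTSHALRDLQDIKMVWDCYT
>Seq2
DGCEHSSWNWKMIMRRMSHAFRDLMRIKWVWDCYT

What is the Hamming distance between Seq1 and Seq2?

Mismatches occur at site 2 (E/G), site 5 (Y/H), site 7 (Y/S), site 15 (T/R), site 17 (T/M), site 21 (L/F), site 25 (Q/M), site 26 (D/R), site 29 (M/W).
That gives 9 mismatches out of 35 aligned sites, so the Hamming distance is 9.

9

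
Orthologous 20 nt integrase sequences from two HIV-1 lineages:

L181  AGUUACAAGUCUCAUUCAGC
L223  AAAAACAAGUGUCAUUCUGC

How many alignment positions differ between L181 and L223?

Mismatches occur at site 2 (G/A), site 3 (U/A), site 4 (U/A), site 11 (C/G), site 18 (A/U).
That gives 5 mismatches out of 20 aligned sites, so the Hamming distance is 5.

5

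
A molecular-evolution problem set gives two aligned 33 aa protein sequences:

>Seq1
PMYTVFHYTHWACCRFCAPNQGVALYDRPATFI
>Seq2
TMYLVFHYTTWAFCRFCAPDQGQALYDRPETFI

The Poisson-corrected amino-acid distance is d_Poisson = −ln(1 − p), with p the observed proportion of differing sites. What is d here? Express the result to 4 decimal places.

Mismatches occur at site 1 (P→T), site 4 (T→L), site 10 (H→T), site 13 (C→F), site 20 (N→D), site 23 (V→Q), site 30 (A→E).
p = 7/33 = 0.212121.
d = −ln(1 − 0.212121) = −ln(0.787879) = 0.2384.

0.2384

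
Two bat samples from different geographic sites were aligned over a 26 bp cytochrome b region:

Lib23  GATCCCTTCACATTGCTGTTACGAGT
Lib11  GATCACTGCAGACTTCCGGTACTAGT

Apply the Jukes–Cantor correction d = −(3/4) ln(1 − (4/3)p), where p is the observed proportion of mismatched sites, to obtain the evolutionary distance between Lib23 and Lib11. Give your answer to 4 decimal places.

0.3961

Mismatches occur at site 5 (C↔A), site 8 (T↔G), site 11 (C↔G), site 13 (T↔C), site 15 (G↔T), site 17 (T↔C), site 19 (T↔G), site 23 (G↔T).
p = 8/26 = 0.307692.
d = −0.75 · ln(1 − (4/3)·0.307692) = −0.75 · ln(0.589744) = −0.75 · (-0.528067) = 0.3961.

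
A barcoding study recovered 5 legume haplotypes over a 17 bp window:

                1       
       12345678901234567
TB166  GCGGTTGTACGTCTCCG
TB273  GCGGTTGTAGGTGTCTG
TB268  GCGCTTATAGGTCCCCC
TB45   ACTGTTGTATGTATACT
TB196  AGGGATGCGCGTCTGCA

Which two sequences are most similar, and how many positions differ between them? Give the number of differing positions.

3

Pairwise Hamming distances:
  TB166 vs TB273: 3
  TB166 vs TB268: 5
  TB166 vs TB45: 6
  TB166 vs TB196: 7
  TB273 vs TB268: 6
  TB273 vs TB45: 7
  TB273 vs TB196: 10
  TB268 vs TB45: 9
  TB268 vs TB196: 11
  TB45 vs TB196: 9
The smallest is 3, between TB166 and TB273.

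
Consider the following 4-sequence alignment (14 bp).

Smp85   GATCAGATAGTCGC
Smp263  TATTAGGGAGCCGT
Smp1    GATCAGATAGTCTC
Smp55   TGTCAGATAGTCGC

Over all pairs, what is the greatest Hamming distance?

7

Pairwise Hamming distances:
  Smp85 vs Smp263: 6
  Smp85 vs Smp1: 1
  Smp85 vs Smp55: 2
  Smp263 vs Smp1: 7
  Smp263 vs Smp55: 6
  Smp1 vs Smp55: 3
The largest is 7, between Smp263 and Smp1.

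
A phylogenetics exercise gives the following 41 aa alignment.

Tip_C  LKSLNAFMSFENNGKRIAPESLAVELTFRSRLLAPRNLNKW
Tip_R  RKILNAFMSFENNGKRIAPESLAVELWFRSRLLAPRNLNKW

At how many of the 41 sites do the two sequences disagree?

Mismatches occur at site 1 (L↔R), site 3 (S↔I), site 27 (T↔W).
That gives 3 mismatches out of 41 aligned sites, so the Hamming distance is 3.

3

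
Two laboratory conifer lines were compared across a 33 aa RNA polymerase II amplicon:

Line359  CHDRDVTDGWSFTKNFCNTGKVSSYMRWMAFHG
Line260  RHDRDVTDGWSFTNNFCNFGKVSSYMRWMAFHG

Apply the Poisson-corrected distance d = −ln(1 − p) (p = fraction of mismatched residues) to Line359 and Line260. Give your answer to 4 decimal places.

0.0953

The sequences differ at positions 1 (C/R), 14 (K/N), 19 (T/F).
p = 3/33 = 0.090909.
d = −ln(1 − 0.090909) = −ln(0.909091) = 0.0953.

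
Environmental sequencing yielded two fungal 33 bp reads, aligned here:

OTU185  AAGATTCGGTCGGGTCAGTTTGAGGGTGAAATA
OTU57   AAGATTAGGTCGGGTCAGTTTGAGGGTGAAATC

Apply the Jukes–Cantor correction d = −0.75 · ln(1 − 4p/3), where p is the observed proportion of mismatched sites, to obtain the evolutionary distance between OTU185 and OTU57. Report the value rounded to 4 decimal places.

The sequences differ at positions 7 (C/A), 33 (A/C).
p = 2/33 = 0.060606.
d = −0.75 · ln(1 − (4/3)·0.060606) = −0.75 · ln(0.919192) = −0.75 · (-0.084260) = 0.0632.

0.0632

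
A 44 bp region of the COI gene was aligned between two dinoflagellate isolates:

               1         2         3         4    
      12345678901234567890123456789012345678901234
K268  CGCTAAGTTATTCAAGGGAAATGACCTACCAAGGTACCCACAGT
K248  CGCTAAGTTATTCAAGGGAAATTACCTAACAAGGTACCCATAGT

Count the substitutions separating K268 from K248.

Differing sites — 23:G/T; 29:C/A; 41:C/T.
That gives 3 mismatches out of 44 aligned sites, so the Hamming distance is 3.

3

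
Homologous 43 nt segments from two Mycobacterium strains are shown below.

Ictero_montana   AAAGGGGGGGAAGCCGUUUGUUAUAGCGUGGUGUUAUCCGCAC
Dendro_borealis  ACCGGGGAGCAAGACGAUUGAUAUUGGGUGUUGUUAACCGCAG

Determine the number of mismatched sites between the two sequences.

Differing sites — 2:A/C; 3:A/C; 8:G/A; 10:G/C; 14:C/A; 17:U/A; 21:U/A; 25:A/U; 27:C/G; 31:G/U; 37:U/A; 43:C/G.
That gives 12 mismatches out of 43 aligned sites, so the Hamming distance is 12.

12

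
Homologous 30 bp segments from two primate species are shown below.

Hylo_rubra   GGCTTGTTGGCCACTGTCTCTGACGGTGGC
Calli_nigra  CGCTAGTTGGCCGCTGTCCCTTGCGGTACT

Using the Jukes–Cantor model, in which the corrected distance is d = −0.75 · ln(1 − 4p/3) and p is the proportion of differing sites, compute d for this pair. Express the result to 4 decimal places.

Differing sites — 1:G/C; 5:T/A; 13:A/G; 19:T/C; 22:G/T; 23:A/G; 28:G/A; 29:G/C; 30:C/T.
p = 9/30 = 0.300000.
d = −0.75 · ln(1 − (4/3)·0.300000) = −0.75 · ln(0.600000) = −0.75 · (-0.510826) = 0.3831.

0.3831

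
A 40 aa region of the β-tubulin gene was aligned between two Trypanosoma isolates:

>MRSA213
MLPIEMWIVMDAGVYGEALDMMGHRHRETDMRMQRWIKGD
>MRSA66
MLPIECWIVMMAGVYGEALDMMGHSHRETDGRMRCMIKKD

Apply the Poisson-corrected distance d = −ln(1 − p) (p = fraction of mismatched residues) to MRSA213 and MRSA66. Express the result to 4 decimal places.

Differing sites — 6:M/C; 11:D/M; 25:R/S; 31:M/G; 34:Q/R; 35:R/C; 36:W/M; 39:G/K.
p = 8/40 = 0.200000.
d = −ln(1 − 0.200000) = −ln(0.800000) = 0.2231.

0.2231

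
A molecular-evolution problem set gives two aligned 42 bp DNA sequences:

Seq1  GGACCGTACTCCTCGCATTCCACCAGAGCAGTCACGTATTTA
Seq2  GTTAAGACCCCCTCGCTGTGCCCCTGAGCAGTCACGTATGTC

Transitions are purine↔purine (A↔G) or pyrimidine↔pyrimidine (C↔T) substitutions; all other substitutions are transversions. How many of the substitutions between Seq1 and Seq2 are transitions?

The sequences differ at positions 2 (G/T, transversion), 3 (A/T, transversion), 4 (C/A, transversion), 5 (C/A, transversion), 7 (T/A, transversion), 8 (A/C, transversion), 10 (T/C, transition), 17 (A/T, transversion), 18 (T/G, transversion), 20 (C/G, transversion), 22 (A/C, transversion), 25 (A/T, transversion), 40 (T/G, transversion), 42 (A/C, transversion).
Of the 14 differences, 1 transition and 13 transversions, so the answer is 1.

1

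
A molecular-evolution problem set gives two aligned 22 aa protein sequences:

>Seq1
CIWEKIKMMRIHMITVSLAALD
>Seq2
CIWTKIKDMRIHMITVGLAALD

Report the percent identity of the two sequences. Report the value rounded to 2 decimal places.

86.36%

The sequences differ at positions 4 (E/T), 8 (M/D), 17 (S/G).
19 of the 22 sites match, so the percent identity is 19/22 × 100 = 86.36%.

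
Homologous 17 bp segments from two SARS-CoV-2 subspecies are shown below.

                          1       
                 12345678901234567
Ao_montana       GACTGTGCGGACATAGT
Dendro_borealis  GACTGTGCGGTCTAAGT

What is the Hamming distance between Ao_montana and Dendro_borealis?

3

Mismatches occur at site 11 (A→T), site 13 (A→T), site 14 (T→A).
That gives 3 mismatches out of 17 aligned sites, so the Hamming distance is 3.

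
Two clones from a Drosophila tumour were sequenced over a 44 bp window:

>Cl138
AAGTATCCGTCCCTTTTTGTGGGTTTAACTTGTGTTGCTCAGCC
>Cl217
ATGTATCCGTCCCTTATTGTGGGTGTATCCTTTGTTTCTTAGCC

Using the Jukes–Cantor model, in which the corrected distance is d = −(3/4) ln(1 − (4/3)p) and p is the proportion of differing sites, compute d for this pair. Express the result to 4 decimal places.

Differing sites — 2:A/T; 16:T/A; 25:T/G; 28:A/T; 30:T/C; 32:G/T; 37:G/T; 40:C/T.
p = 8/44 = 0.181818.
d = −0.75 · ln(1 − (4/3)·0.181818) = −0.75 · ln(0.757576) = −0.75 · (-0.277631) = 0.2082.

0.2082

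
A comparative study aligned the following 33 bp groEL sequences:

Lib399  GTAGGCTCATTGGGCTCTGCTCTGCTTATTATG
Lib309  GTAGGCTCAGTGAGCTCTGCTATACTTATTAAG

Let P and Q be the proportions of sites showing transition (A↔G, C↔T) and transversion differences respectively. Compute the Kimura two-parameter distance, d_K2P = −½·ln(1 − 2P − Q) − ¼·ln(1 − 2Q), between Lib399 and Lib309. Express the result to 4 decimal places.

0.1694

The sequences differ at positions 10 (T/G, transversion), 13 (G/A, transition), 22 (C/A, transversion), 24 (G/A, transition), 32 (T/A, transversion).
Of the 5 differences, 2 transitions and 3 transversions over 33 sites: P = 2/33 = 0.060606, Q = 3/33 = 0.090909.
d = −0.5·ln(0.787879) − 0.25·ln(0.818182) = −0.5·(-0.238411) − 0.25·(-0.200670) = 0.1694.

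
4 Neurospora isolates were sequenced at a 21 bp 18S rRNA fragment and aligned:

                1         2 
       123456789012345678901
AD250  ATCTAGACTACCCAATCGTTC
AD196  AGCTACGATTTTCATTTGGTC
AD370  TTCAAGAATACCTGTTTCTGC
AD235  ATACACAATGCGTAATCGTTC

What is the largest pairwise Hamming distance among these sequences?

13

Pairwise Hamming distances:
  AD250 vs AD196: 10
  AD250 vs AD370: 9
  AD250 vs AD235: 7
  AD196 vs AD370: 13
  AD196 vs AD235: 11
  AD370 vs AD235: 11
The largest is 13, between AD196 and AD370.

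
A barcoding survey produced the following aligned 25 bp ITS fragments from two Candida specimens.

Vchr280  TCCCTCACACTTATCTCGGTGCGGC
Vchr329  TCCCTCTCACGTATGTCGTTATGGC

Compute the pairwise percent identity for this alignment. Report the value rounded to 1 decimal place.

The sequences differ at positions 7 (A/T), 11 (T/G), 15 (C/G), 19 (G/T), 21 (G/A), 22 (C/T).
19 of the 25 sites match, so the percent identity is 19/25 × 100 = 76.0%.

76.0%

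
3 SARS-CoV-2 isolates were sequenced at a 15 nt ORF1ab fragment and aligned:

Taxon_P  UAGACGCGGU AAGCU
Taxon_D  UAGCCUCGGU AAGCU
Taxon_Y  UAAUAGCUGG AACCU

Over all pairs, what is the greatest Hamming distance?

7

Pairwise Hamming distances:
  Taxon_P vs Taxon_D: 2
  Taxon_P vs Taxon_Y: 6
  Taxon_D vs Taxon_Y: 7
The largest is 7, between Taxon_D and Taxon_Y.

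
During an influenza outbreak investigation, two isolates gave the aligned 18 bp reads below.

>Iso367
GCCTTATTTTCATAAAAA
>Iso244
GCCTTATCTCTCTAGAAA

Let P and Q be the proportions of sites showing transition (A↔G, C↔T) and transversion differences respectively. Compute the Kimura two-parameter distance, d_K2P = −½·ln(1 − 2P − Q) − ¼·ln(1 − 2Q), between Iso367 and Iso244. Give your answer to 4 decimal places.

The sequences differ at positions 8 (T/C, transition), 10 (T/C, transition), 11 (C/T, transition), 12 (A/C, transversion), 15 (A/G, transition).
Of the 5 differences, 4 transitions and 1 transversion over 18 sites: P = 4/18 = 0.222222, Q = 1/18 = 0.055556.
d = −0.5·ln(0.500000) − 0.25·ln(0.888888) = −0.5·(-0.693147) − 0.25·(-0.117784) = 0.3760.

0.3760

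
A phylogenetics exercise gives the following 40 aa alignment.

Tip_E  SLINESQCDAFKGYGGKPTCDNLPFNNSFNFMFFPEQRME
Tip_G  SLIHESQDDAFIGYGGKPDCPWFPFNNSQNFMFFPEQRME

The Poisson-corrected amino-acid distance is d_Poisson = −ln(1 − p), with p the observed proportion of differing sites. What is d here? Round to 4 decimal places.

The sequences differ at positions 4 (N/H), 8 (C/D), 12 (K/I), 19 (T/D), 21 (D/P), 22 (N/W), 23 (L/F), 29 (F/Q).
p = 8/40 = 0.200000.
d = −ln(1 − 0.200000) = −ln(0.800000) = 0.2231.

0.2231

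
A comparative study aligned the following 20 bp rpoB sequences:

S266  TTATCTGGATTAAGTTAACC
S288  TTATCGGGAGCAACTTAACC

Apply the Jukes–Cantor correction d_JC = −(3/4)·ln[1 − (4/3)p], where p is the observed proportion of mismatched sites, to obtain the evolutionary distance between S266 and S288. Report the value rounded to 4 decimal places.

Differing sites — 6:T/G; 10:T/G; 11:T/C; 14:G/C.
p = 4/20 = 0.200000.
d = −0.75 · ln(1 − (4/3)·0.200000) = −0.75 · ln(0.733333) = −0.75 · (-0.310155) = 0.2326.

0.2326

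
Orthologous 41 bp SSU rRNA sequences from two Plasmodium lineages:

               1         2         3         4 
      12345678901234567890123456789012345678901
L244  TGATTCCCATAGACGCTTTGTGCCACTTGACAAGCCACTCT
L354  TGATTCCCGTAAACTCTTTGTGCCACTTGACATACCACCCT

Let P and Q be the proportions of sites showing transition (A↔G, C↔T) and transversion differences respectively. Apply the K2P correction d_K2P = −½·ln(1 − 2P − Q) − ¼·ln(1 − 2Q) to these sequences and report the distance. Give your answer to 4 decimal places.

Differing sites — 9:A/G (Ti); 12:G/A (Ti); 15:G/T (Tv); 33:A/T (Tv); 34:G/A (Ti); 39:T/C (Ti).
Of the 6 differences, 4 transitions and 2 transversions over 41 sites: P = 4/41 = 0.097561, Q = 2/41 = 0.048780.
d = −0.5·ln(0.756098) − 0.25·ln(0.902440) = −0.5·(-0.279584) − 0.25·(-0.102653) = 0.1655.

0.1655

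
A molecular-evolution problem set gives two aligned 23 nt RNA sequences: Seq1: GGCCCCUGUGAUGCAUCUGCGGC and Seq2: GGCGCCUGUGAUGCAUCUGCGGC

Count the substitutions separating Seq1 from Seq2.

Differing sites — 4:C/G.
That gives 1 mismatch out of 23 aligned sites, so the Hamming distance is 1.

1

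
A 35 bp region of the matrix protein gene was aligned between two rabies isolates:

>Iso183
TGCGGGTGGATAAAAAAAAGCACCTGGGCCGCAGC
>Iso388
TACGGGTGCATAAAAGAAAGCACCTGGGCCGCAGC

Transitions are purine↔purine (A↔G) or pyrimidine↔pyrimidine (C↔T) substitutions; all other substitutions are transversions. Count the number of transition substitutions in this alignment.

The sequences differ at positions 2 (G/A, transition), 9 (G/C, transversion), 16 (A/G, transition).
Of the 3 differences, 2 transitions and 1 transversion, so the answer is 2.

2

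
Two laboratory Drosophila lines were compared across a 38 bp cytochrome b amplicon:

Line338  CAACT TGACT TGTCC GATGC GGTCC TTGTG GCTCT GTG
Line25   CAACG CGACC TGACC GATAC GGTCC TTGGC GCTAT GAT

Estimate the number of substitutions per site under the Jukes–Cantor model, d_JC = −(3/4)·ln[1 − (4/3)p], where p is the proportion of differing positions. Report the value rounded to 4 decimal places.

Differing sites — 5:T/G; 6:T/C; 10:T/C; 13:T/A; 19:G/A; 29:T/G; 30:G/C; 34:C/A; 37:T/A; 38:G/T.
p = 10/38 = 0.263158.
d = −0.75 · ln(1 − (4/3)·0.263158) = −0.75 · ln(0.649123) = −0.75 · (-0.432133) = 0.3241.

0.3241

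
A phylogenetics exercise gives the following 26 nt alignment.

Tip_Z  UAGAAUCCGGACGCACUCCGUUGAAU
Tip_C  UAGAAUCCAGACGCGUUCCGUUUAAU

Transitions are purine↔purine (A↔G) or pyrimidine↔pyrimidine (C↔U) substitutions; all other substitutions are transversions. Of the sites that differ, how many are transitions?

3

Differing sites — 9:G/A (Ti); 15:A/G (Ti); 16:C/U (Ti); 23:G/U (Tv).
Of the 4 differences, 3 transitions and 1 transversion, so the answer is 3.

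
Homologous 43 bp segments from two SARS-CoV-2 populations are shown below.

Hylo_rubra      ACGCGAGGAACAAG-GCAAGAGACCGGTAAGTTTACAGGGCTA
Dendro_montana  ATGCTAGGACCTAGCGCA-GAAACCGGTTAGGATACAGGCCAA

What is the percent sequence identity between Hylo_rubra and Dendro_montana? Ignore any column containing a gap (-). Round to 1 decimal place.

75.6%

Excluding the 2 gap columns leaves 41 comparable sites.
The sequences differ at positions 2 (C/T), 5 (G/T), 10 (A/C), 12 (A/T), 22 (G/A), 29 (A/T), 32 (T/G), 33 (T/A), 40 (G/C), 42 (T/A).
31 of the 41 comparable sites match, so the percent identity is 31/41 × 100 = 75.6%.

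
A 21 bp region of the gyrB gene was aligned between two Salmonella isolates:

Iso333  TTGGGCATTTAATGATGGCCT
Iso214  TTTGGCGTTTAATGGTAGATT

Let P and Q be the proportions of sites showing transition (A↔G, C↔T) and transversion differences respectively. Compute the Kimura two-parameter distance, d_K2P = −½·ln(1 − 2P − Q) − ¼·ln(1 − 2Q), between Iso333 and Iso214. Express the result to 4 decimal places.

0.3761

Mismatches occur at site 3 (G↔T, transversion), site 7 (A↔G, transition), site 15 (A↔G, transition), site 17 (G↔A, transition), site 19 (C↔A, transversion), site 20 (C↔T, transition).
Of the 6 differences, 4 transitions and 2 transversions over 21 sites: P = 4/21 = 0.190476, Q = 2/21 = 0.095238.
d = −0.5·ln(0.523810) − 0.25·ln(0.809524) = −0.5·(-0.646626) − 0.25·(-0.211309) = 0.3761.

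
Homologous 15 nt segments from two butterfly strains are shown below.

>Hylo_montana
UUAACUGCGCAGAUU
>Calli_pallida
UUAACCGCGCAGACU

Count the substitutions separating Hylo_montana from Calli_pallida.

Differing sites — 6:U/C; 14:U/C.
That gives 2 mismatches out of 15 aligned sites, so the Hamming distance is 2.

2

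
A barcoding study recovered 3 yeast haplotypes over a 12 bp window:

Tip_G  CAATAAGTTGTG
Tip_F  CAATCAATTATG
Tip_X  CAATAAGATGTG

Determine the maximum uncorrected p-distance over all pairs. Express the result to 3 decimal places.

0.333

Pairwise Hamming distances:
  Tip_G vs Tip_F: 3
  Tip_G vs Tip_X: 1
  Tip_F vs Tip_X: 4
The largest is 4 mismatches, between Tip_F and Tip_X; p = 4/12 = 0.333.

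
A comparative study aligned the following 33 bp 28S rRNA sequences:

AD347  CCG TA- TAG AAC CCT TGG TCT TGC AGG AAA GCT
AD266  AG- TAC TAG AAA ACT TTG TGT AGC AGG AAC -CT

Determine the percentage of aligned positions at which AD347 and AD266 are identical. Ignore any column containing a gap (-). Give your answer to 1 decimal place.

Excluding the 3 gap columns leaves 30 comparable sites.
Mismatches occur at site 1 (C↔A), site 2 (C↔G), site 12 (C↔A), site 13 (C↔A), site 17 (G↔T), site 20 (C↔G), site 22 (T↔A), site 30 (A↔C).
22 of the 30 comparable sites match, so the percent identity is 22/30 × 100 = 73.3%.

73.3%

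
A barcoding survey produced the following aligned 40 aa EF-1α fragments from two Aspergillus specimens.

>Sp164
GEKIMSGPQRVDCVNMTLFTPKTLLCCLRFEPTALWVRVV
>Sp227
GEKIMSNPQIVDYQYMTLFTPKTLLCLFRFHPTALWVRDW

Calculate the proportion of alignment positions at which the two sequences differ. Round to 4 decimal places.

0.2500

Mismatches occur at site 7 (G/N), site 10 (R/I), site 13 (C/Y), site 14 (V/Q), site 15 (N/Y), site 27 (C/L), site 28 (L/F), site 31 (E/H), site 39 (V/D), site 40 (V/W).
There are 10 differences over 40 sites, so p = 10/40 = 0.2500.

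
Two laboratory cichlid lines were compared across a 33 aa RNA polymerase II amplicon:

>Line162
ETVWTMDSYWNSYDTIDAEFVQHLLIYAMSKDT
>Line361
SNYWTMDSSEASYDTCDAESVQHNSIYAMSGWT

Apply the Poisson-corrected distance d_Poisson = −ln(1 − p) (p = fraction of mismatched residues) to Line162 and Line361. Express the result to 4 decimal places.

Differing sites — 1:E/S; 2:T/N; 3:V/Y; 9:Y/S; 10:W/E; 11:N/A; 16:I/C; 20:F/S; 24:L/N; 25:L/S; 31:K/G; 32:D/W.
p = 12/33 = 0.363636.
d = −ln(1 − 0.363636) = −ln(0.636364) = 0.4520.

0.4520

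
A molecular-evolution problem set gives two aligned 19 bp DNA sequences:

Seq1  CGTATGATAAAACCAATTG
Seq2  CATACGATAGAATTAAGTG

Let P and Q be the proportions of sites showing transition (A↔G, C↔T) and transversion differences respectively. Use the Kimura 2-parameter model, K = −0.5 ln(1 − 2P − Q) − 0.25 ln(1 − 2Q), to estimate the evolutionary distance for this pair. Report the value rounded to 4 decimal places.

Mismatches occur at site 2 (G↔A, transition), site 5 (T↔C, transition), site 10 (A↔G, transition), site 13 (C↔T, transition), site 14 (C↔T, transition), site 17 (T↔G, transversion).
Of the 6 differences, 5 transitions and 1 transversion over 19 sites: P = 5/19 = 0.263158, Q = 1/19 = 0.052632.
d = −0.5·ln(0.421052) − 0.25·ln(0.894736) = −0.5·(-0.864999) − 0.25·(-0.111227) = 0.4603.

0.4603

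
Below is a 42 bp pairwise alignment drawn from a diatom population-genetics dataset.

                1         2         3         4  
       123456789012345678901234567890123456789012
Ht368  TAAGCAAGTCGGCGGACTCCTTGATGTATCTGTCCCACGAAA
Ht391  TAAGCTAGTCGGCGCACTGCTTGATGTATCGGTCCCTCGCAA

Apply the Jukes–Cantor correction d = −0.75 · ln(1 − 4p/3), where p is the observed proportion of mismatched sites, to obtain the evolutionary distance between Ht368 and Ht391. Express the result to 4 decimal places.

0.1585

The sequences differ at positions 6 (A/T), 15 (G/C), 19 (C/G), 31 (T/G), 37 (A/T), 40 (A/C).
p = 6/42 = 0.142857.
d = −0.75 · ln(1 − (4/3)·0.142857) = −0.75 · ln(0.809524) = −0.75 · (-0.211309) = 0.1585.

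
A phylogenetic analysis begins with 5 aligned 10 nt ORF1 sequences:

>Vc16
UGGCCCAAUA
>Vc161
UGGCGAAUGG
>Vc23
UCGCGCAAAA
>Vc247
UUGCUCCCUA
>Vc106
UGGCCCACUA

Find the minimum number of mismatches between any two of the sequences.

Pairwise Hamming distances:
  Vc16 vs Vc161: 5
  Vc16 vs Vc23: 3
  Vc16 vs Vc247: 4
  Vc16 vs Vc106: 1
  Vc161 vs Vc23: 5
  Vc161 vs Vc247: 7
  Vc161 vs Vc106: 5
  Vc23 vs Vc247: 5
  Vc23 vs Vc106: 4
  Vc247 vs Vc106: 3
The smallest is 1, between Vc16 and Vc106.

1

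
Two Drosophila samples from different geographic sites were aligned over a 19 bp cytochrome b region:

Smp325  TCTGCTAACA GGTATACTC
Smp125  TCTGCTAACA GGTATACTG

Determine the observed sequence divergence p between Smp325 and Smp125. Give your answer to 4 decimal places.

0.0526

A single mismatch occurs at site 19 (C↔G).
There are 1 differences over 19 sites, so p = 1/19 = 0.0526.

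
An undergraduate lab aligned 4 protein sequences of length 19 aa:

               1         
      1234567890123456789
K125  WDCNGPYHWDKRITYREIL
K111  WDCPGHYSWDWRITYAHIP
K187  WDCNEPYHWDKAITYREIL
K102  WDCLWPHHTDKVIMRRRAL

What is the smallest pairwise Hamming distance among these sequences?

2

Pairwise Hamming distances:
  K125 vs K111: 7
  K125 vs K187: 2
  K125 vs K102: 9
  K111 vs K187: 9
  K111 vs K102: 14
  K187 vs K102: 9
The smallest is 2, between K125 and K187.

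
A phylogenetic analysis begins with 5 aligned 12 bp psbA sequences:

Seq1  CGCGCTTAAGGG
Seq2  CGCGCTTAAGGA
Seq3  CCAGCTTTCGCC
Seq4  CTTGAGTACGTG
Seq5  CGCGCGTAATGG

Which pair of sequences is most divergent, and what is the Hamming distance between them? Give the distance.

8

Pairwise Hamming distances:
  Seq1 vs Seq2: 1
  Seq1 vs Seq3: 6
  Seq1 vs Seq4: 6
  Seq1 vs Seq5: 2
  Seq2 vs Seq3: 6
  Seq2 vs Seq4: 7
  Seq2 vs Seq5: 3
  Seq3 vs Seq4: 7
  Seq3 vs Seq5: 8
  Seq4 vs Seq5: 6
The largest is 8, between Seq3 and Seq5.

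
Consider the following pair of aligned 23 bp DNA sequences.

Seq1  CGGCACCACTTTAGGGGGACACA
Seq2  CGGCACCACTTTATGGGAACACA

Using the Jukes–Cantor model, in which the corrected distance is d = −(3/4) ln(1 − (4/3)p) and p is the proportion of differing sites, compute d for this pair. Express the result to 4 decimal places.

Mismatches occur at site 14 (G→T), site 18 (G→A).
p = 2/23 = 0.086957.
d = −0.75 · ln(1 − (4/3)·0.086957) = −0.75 · ln(0.884057) = −0.75 · (-0.123234) = 0.0924.

0.0924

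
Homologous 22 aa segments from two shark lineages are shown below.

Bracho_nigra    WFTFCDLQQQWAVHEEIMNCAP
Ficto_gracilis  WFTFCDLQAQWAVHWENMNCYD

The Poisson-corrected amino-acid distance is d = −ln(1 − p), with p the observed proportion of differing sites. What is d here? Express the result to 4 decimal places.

0.2578

Mismatches occur at site 9 (Q→A), site 15 (E→W), site 17 (I→N), site 21 (A→Y), site 22 (P→D).
p = 5/22 = 0.227273.
d = −ln(1 − 0.227273) = −ln(0.772727) = 0.2578.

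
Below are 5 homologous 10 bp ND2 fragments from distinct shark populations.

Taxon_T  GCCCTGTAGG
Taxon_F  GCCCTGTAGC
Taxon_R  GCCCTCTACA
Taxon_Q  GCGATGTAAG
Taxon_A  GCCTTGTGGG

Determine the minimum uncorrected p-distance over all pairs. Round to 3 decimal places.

0.100

Pairwise Hamming distances:
  Taxon_T vs Taxon_F: 1
  Taxon_T vs Taxon_R: 3
  Taxon_T vs Taxon_Q: 3
  Taxon_T vs Taxon_A: 2
  Taxon_F vs Taxon_R: 3
  Taxon_F vs Taxon_Q: 4
  Taxon_F vs Taxon_A: 3
  Taxon_R vs Taxon_Q: 5
  Taxon_R vs Taxon_A: 5
  Taxon_Q vs Taxon_A: 4
The smallest is 1 mismatch, between Taxon_T and Taxon_F; p = 1/10 = 0.100.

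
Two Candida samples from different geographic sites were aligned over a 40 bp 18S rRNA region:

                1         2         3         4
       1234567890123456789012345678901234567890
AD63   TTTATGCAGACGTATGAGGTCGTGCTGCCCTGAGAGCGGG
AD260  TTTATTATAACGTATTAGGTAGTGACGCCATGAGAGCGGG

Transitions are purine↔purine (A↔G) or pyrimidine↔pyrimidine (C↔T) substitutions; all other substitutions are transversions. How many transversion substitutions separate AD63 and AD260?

7

Differing sites — 6:G/T (Tv); 7:C/A (Tv); 8:A/T (Tv); 9:G/A (Ti); 16:G/T (Tv); 21:C/A (Tv); 25:C/A (Tv); 26:T/C (Ti); 30:C/A (Tv).
Of the 9 differences, 2 transitions and 7 transversions, so the answer is 7.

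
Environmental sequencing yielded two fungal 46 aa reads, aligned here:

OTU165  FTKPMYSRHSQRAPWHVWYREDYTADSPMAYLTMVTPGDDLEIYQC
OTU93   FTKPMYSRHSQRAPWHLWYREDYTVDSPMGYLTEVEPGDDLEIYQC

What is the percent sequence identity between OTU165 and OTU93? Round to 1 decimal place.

89.1%

Mismatches occur at site 17 (V↔L), site 25 (A↔V), site 30 (A↔G), site 34 (M↔E), site 36 (T↔E).
41 of the 46 sites match, so the percent identity is 41/46 × 100 = 89.1%.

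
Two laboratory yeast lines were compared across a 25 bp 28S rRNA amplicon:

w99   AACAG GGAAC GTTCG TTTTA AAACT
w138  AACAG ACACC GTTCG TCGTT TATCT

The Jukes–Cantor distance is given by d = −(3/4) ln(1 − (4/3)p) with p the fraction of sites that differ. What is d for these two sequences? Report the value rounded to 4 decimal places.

0.4172

Mismatches occur at site 6 (G/A), site 7 (G/C), site 9 (A/C), site 17 (T/C), site 18 (T/G), site 20 (A/T), site 21 (A/T), site 23 (A/T).
p = 8/25 = 0.320000.
d = −0.75 · ln(1 − (4/3)·0.320000) = −0.75 · ln(0.573333) = −0.75 · (-0.556289) = 0.4172.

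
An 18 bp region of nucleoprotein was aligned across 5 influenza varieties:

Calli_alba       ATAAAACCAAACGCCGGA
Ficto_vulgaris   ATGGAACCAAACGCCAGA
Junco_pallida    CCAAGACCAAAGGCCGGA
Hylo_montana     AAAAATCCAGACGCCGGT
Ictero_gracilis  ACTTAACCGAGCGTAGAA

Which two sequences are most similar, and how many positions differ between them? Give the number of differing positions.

3

Pairwise Hamming distances:
  Calli_alba vs Ficto_vulgaris: 3
  Calli_alba vs Junco_pallida: 4
  Calli_alba vs Hylo_montana: 4
  Calli_alba vs Ictero_gracilis: 8
  Ficto_vulgaris vs Junco_pallida: 7
  Ficto_vulgaris vs Hylo_montana: 7
  Ficto_vulgaris vs Ictero_gracilis: 9
  Junco_pallida vs Hylo_montana: 7
  Junco_pallida vs Ictero_gracilis: 10
  Hylo_montana vs Ictero_gracilis: 11
The smallest is 3, between Calli_alba and Ficto_vulgaris.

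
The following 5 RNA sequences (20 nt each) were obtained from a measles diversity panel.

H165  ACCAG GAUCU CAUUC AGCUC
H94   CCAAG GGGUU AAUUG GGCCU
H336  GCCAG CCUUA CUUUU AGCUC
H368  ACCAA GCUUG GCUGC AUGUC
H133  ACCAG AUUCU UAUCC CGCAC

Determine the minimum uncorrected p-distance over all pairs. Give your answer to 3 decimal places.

Pairwise Hamming distances:
  H165 vs H94: 10
  H165 vs H336: 7
  H165 vs H368: 9
  H165 vs H133: 6
  H94 vs H336: 12
  H94 vs H368: 15
  H94 vs H133: 12
  H336 vs H368: 10
  H336 vs H133: 11
  H368 vs H133: 12
The smallest is 6 mismatches, between H165 and H133; p = 6/20 = 0.300.

0.300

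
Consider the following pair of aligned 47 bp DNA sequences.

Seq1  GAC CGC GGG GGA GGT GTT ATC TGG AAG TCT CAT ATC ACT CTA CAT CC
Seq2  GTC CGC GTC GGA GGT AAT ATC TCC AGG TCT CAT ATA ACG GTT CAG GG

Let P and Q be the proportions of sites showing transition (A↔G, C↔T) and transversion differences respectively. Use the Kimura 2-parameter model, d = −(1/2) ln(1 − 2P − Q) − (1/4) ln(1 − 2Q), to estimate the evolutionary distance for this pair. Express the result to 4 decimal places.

0.4259

Mismatches occur at site 2 (A/T, transversion), site 8 (G/T, transversion), site 9 (G/C, transversion), site 16 (G/A, transition), site 17 (T/A, transversion), site 23 (G/C, transversion), site 24 (G/C, transversion), site 26 (A/G, transition), site 36 (C/A, transversion), site 39 (T/G, transversion), site 40 (C/G, transversion), site 42 (A/T, transversion), site 45 (T/G, transversion), site 46 (C/G, transversion), site 47 (C/G, transversion).
Of the 15 differences, 2 transitions and 13 transversions over 47 sites: P = 2/47 = 0.042553, Q = 13/47 = 0.276596.
d = −0.5·ln(0.638298) − 0.25·ln(0.446808) = −0.5·(-0.448950) − 0.25·(-0.805626) = 0.4259.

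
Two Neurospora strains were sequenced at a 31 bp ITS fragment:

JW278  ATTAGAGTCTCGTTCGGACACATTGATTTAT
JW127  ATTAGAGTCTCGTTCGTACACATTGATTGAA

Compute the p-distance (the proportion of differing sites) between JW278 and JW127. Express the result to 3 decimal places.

The sequences differ at positions 17 (G/T), 29 (T/G), 31 (T/A).
There are 3 differences over 31 sites, so p = 3/31 = 0.097.

0.097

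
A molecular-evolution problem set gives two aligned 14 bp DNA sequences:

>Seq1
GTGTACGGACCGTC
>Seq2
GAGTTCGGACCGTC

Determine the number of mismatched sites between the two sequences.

The sequences differ at positions 2 (T/A), 5 (A/T).
That gives 2 mismatches out of 14 aligned sites, so the Hamming distance is 2.

2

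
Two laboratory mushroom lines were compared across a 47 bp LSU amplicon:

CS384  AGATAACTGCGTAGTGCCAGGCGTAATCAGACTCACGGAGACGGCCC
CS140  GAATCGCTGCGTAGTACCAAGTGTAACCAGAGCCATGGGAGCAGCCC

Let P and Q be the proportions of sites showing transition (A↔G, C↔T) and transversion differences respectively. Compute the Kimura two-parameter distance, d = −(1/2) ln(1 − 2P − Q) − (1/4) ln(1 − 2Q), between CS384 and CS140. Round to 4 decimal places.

The sequences differ at positions 1 (A/G, transition), 2 (G/A, transition), 5 (A/C, transversion), 6 (A/G, transition), 16 (G/A, transition), 20 (G/A, transition), 22 (C/T, transition), 27 (T/C, transition), 32 (C/G, transversion), 33 (T/C, transition), 36 (C/T, transition), 39 (A/G, transition), 40 (G/A, transition), 41 (A/G, transition), 43 (G/A, transition).
Of the 15 differences, 13 transitions and 2 transversions over 47 sites: P = 13/47 = 0.276596, Q = 2/47 = 0.042553.
d = −0.5·ln(0.404255) − 0.25·ln(0.914894) = −0.5·(-0.905709) − 0.25·(-0.088947) = 0.4751.

0.4751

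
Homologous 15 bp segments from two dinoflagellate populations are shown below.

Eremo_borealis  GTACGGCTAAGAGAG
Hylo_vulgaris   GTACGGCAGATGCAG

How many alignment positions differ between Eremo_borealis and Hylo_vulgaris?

5

Mismatches occur at site 8 (T→A), site 9 (A→G), site 11 (G→T), site 12 (A→G), site 13 (G→C).
That gives 5 mismatches out of 15 aligned sites, so the Hamming distance is 5.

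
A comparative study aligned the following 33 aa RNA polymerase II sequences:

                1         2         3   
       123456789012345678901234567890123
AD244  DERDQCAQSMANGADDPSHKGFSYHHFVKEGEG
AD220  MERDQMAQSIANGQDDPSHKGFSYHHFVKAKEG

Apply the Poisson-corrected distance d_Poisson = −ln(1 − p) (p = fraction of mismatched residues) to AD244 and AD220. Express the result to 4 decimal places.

The sequences differ at positions 1 (D/M), 6 (C/M), 10 (M/I), 14 (A/Q), 30 (E/A), 31 (G/K).
p = 6/33 = 0.181818.
d = −ln(1 − 0.181818) = −ln(0.818182) = 0.2007.

0.2007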